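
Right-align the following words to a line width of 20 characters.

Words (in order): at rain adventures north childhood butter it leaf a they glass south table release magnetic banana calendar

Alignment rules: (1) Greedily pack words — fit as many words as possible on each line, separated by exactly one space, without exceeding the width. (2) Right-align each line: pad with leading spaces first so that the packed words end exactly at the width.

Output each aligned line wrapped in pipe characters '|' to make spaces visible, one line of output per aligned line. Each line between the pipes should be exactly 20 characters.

Answer: |  at rain adventures|
|     north childhood|
|    butter it leaf a|
|    they glass south|
|       table release|
|     magnetic banana|
|            calendar|

Derivation:
Line 1: ['at', 'rain', 'adventures'] (min_width=18, slack=2)
Line 2: ['north', 'childhood'] (min_width=15, slack=5)
Line 3: ['butter', 'it', 'leaf', 'a'] (min_width=16, slack=4)
Line 4: ['they', 'glass', 'south'] (min_width=16, slack=4)
Line 5: ['table', 'release'] (min_width=13, slack=7)
Line 6: ['magnetic', 'banana'] (min_width=15, slack=5)
Line 7: ['calendar'] (min_width=8, slack=12)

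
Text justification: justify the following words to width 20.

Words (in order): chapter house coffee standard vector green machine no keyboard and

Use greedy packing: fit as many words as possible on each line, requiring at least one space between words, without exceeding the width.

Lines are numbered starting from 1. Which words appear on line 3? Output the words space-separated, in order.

Line 1: ['chapter', 'house', 'coffee'] (min_width=20, slack=0)
Line 2: ['standard', 'vector'] (min_width=15, slack=5)
Line 3: ['green', 'machine', 'no'] (min_width=16, slack=4)
Line 4: ['keyboard', 'and'] (min_width=12, slack=8)

Answer: green machine no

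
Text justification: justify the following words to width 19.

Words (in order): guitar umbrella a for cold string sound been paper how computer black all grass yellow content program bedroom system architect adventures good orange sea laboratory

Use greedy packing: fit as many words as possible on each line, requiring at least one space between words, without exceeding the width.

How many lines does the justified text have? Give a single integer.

Line 1: ['guitar', 'umbrella', 'a'] (min_width=17, slack=2)
Line 2: ['for', 'cold', 'string'] (min_width=15, slack=4)
Line 3: ['sound', 'been', 'paper'] (min_width=16, slack=3)
Line 4: ['how', 'computer', 'black'] (min_width=18, slack=1)
Line 5: ['all', 'grass', 'yellow'] (min_width=16, slack=3)
Line 6: ['content', 'program'] (min_width=15, slack=4)
Line 7: ['bedroom', 'system'] (min_width=14, slack=5)
Line 8: ['architect'] (min_width=9, slack=10)
Line 9: ['adventures', 'good'] (min_width=15, slack=4)
Line 10: ['orange', 'sea'] (min_width=10, slack=9)
Line 11: ['laboratory'] (min_width=10, slack=9)
Total lines: 11

Answer: 11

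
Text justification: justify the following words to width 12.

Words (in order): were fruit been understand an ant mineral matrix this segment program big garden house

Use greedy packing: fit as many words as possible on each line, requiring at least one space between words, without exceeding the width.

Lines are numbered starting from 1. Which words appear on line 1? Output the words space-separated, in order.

Answer: were fruit

Derivation:
Line 1: ['were', 'fruit'] (min_width=10, slack=2)
Line 2: ['been'] (min_width=4, slack=8)
Line 3: ['understand'] (min_width=10, slack=2)
Line 4: ['an', 'ant'] (min_width=6, slack=6)
Line 5: ['mineral'] (min_width=7, slack=5)
Line 6: ['matrix', 'this'] (min_width=11, slack=1)
Line 7: ['segment'] (min_width=7, slack=5)
Line 8: ['program', 'big'] (min_width=11, slack=1)
Line 9: ['garden', 'house'] (min_width=12, slack=0)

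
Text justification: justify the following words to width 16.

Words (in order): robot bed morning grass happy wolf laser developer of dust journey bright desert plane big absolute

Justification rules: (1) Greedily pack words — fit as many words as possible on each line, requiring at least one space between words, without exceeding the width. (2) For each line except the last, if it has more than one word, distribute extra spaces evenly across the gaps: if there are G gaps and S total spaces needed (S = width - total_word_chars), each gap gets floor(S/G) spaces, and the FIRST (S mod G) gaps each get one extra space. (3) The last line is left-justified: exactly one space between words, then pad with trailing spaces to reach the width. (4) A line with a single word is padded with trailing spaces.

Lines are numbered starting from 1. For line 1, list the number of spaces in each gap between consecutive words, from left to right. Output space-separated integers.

Answer: 8

Derivation:
Line 1: ['robot', 'bed'] (min_width=9, slack=7)
Line 2: ['morning', 'grass'] (min_width=13, slack=3)
Line 3: ['happy', 'wolf', 'laser'] (min_width=16, slack=0)
Line 4: ['developer', 'of'] (min_width=12, slack=4)
Line 5: ['dust', 'journey'] (min_width=12, slack=4)
Line 6: ['bright', 'desert'] (min_width=13, slack=3)
Line 7: ['plane', 'big'] (min_width=9, slack=7)
Line 8: ['absolute'] (min_width=8, slack=8)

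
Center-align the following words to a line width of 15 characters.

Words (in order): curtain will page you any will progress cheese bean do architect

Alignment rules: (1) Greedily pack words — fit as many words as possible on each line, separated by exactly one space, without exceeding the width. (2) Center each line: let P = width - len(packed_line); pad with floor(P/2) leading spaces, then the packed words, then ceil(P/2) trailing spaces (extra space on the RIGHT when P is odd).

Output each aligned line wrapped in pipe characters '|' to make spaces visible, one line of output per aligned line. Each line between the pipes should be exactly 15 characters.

Line 1: ['curtain', 'will'] (min_width=12, slack=3)
Line 2: ['page', 'you', 'any'] (min_width=12, slack=3)
Line 3: ['will', 'progress'] (min_width=13, slack=2)
Line 4: ['cheese', 'bean', 'do'] (min_width=14, slack=1)
Line 5: ['architect'] (min_width=9, slack=6)

Answer: | curtain will  |
| page you any  |
| will progress |
|cheese bean do |
|   architect   |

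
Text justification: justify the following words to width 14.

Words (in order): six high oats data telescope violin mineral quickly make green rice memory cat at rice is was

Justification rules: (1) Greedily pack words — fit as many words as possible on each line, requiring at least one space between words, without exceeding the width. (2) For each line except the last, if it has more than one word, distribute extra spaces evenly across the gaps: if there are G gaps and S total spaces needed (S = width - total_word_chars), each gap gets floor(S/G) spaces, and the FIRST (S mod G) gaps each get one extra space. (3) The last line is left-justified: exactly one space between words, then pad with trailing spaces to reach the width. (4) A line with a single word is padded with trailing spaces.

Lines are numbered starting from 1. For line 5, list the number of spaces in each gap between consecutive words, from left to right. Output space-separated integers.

Line 1: ['six', 'high', 'oats'] (min_width=13, slack=1)
Line 2: ['data', 'telescope'] (min_width=14, slack=0)
Line 3: ['violin', 'mineral'] (min_width=14, slack=0)
Line 4: ['quickly', 'make'] (min_width=12, slack=2)
Line 5: ['green', 'rice'] (min_width=10, slack=4)
Line 6: ['memory', 'cat', 'at'] (min_width=13, slack=1)
Line 7: ['rice', 'is', 'was'] (min_width=11, slack=3)

Answer: 5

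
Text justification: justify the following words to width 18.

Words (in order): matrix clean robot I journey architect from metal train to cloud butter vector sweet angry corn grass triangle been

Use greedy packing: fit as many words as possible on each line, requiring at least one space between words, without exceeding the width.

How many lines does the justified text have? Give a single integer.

Line 1: ['matrix', 'clean', 'robot'] (min_width=18, slack=0)
Line 2: ['I', 'journey'] (min_width=9, slack=9)
Line 3: ['architect', 'from'] (min_width=14, slack=4)
Line 4: ['metal', 'train', 'to'] (min_width=14, slack=4)
Line 5: ['cloud', 'butter'] (min_width=12, slack=6)
Line 6: ['vector', 'sweet', 'angry'] (min_width=18, slack=0)
Line 7: ['corn', 'grass'] (min_width=10, slack=8)
Line 8: ['triangle', 'been'] (min_width=13, slack=5)
Total lines: 8

Answer: 8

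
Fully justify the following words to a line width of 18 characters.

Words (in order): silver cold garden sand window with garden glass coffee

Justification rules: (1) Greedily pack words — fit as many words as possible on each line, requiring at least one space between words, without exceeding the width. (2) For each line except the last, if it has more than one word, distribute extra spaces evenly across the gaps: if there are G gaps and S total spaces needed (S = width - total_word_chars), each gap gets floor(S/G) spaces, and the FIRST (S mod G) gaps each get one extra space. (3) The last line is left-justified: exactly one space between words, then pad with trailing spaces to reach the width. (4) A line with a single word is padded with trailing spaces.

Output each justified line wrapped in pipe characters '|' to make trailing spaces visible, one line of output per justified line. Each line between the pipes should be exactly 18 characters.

Answer: |silver cold garden|
|sand  window  with|
|garden       glass|
|coffee            |

Derivation:
Line 1: ['silver', 'cold', 'garden'] (min_width=18, slack=0)
Line 2: ['sand', 'window', 'with'] (min_width=16, slack=2)
Line 3: ['garden', 'glass'] (min_width=12, slack=6)
Line 4: ['coffee'] (min_width=6, slack=12)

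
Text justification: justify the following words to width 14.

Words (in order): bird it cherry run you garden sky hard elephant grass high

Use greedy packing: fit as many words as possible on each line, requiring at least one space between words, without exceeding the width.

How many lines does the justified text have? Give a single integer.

Line 1: ['bird', 'it', 'cherry'] (min_width=14, slack=0)
Line 2: ['run', 'you', 'garden'] (min_width=14, slack=0)
Line 3: ['sky', 'hard'] (min_width=8, slack=6)
Line 4: ['elephant', 'grass'] (min_width=14, slack=0)
Line 5: ['high'] (min_width=4, slack=10)
Total lines: 5

Answer: 5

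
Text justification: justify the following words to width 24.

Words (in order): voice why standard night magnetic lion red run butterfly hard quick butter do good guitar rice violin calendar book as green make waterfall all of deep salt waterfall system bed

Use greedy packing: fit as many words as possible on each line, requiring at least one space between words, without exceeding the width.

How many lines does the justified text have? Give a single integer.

Line 1: ['voice', 'why', 'standard', 'night'] (min_width=24, slack=0)
Line 2: ['magnetic', 'lion', 'red', 'run'] (min_width=21, slack=3)
Line 3: ['butterfly', 'hard', 'quick'] (min_width=20, slack=4)
Line 4: ['butter', 'do', 'good', 'guitar'] (min_width=21, slack=3)
Line 5: ['rice', 'violin', 'calendar'] (min_width=20, slack=4)
Line 6: ['book', 'as', 'green', 'make'] (min_width=18, slack=6)
Line 7: ['waterfall', 'all', 'of', 'deep'] (min_width=21, slack=3)
Line 8: ['salt', 'waterfall', 'system'] (min_width=21, slack=3)
Line 9: ['bed'] (min_width=3, slack=21)
Total lines: 9

Answer: 9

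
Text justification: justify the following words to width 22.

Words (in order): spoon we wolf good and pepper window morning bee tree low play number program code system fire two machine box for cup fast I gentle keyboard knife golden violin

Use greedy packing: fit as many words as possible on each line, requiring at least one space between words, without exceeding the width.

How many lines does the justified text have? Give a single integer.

Answer: 8

Derivation:
Line 1: ['spoon', 'we', 'wolf', 'good', 'and'] (min_width=22, slack=0)
Line 2: ['pepper', 'window', 'morning'] (min_width=21, slack=1)
Line 3: ['bee', 'tree', 'low', 'play'] (min_width=17, slack=5)
Line 4: ['number', 'program', 'code'] (min_width=19, slack=3)
Line 5: ['system', 'fire', 'two'] (min_width=15, slack=7)
Line 6: ['machine', 'box', 'for', 'cup'] (min_width=19, slack=3)
Line 7: ['fast', 'I', 'gentle', 'keyboard'] (min_width=22, slack=0)
Line 8: ['knife', 'golden', 'violin'] (min_width=19, slack=3)
Total lines: 8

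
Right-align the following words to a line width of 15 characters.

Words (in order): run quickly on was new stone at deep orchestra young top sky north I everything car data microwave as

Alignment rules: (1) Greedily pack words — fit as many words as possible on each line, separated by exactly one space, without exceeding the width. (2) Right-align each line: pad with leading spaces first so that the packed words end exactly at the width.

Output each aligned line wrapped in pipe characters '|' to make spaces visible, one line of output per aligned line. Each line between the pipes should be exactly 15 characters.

Line 1: ['run', 'quickly', 'on'] (min_width=14, slack=1)
Line 2: ['was', 'new', 'stone'] (min_width=13, slack=2)
Line 3: ['at', 'deep'] (min_width=7, slack=8)
Line 4: ['orchestra', 'young'] (min_width=15, slack=0)
Line 5: ['top', 'sky', 'north', 'I'] (min_width=15, slack=0)
Line 6: ['everything', 'car'] (min_width=14, slack=1)
Line 7: ['data', 'microwave'] (min_width=14, slack=1)
Line 8: ['as'] (min_width=2, slack=13)

Answer: | run quickly on|
|  was new stone|
|        at deep|
|orchestra young|
|top sky north I|
| everything car|
| data microwave|
|             as|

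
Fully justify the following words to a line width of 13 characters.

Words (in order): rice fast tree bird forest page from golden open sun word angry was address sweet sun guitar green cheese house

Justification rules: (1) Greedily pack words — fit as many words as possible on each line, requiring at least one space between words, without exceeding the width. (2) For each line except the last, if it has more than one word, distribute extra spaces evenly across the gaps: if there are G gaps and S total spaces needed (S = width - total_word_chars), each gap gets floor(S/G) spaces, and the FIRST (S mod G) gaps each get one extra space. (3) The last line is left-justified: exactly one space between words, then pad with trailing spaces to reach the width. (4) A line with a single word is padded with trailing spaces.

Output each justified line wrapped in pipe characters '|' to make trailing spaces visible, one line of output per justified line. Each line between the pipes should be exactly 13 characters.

Line 1: ['rice', 'fast'] (min_width=9, slack=4)
Line 2: ['tree', 'bird'] (min_width=9, slack=4)
Line 3: ['forest', 'page'] (min_width=11, slack=2)
Line 4: ['from', 'golden'] (min_width=11, slack=2)
Line 5: ['open', 'sun', 'word'] (min_width=13, slack=0)
Line 6: ['angry', 'was'] (min_width=9, slack=4)
Line 7: ['address', 'sweet'] (min_width=13, slack=0)
Line 8: ['sun', 'guitar'] (min_width=10, slack=3)
Line 9: ['green', 'cheese'] (min_width=12, slack=1)
Line 10: ['house'] (min_width=5, slack=8)

Answer: |rice     fast|
|tree     bird|
|forest   page|
|from   golden|
|open sun word|
|angry     was|
|address sweet|
|sun    guitar|
|green  cheese|
|house        |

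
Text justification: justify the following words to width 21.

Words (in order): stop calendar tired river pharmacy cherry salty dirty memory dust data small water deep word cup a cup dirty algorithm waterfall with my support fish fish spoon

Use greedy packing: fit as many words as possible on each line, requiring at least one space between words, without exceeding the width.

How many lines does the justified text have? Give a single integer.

Line 1: ['stop', 'calendar', 'tired'] (min_width=19, slack=2)
Line 2: ['river', 'pharmacy', 'cherry'] (min_width=21, slack=0)
Line 3: ['salty', 'dirty', 'memory'] (min_width=18, slack=3)
Line 4: ['dust', 'data', 'small', 'water'] (min_width=21, slack=0)
Line 5: ['deep', 'word', 'cup', 'a', 'cup'] (min_width=19, slack=2)
Line 6: ['dirty', 'algorithm'] (min_width=15, slack=6)
Line 7: ['waterfall', 'with', 'my'] (min_width=17, slack=4)
Line 8: ['support', 'fish', 'fish'] (min_width=17, slack=4)
Line 9: ['spoon'] (min_width=5, slack=16)
Total lines: 9

Answer: 9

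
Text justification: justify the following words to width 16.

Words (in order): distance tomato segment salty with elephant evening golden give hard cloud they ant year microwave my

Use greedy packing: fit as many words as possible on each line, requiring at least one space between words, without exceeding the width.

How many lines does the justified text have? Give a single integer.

Answer: 7

Derivation:
Line 1: ['distance', 'tomato'] (min_width=15, slack=1)
Line 2: ['segment', 'salty'] (min_width=13, slack=3)
Line 3: ['with', 'elephant'] (min_width=13, slack=3)
Line 4: ['evening', 'golden'] (min_width=14, slack=2)
Line 5: ['give', 'hard', 'cloud'] (min_width=15, slack=1)
Line 6: ['they', 'ant', 'year'] (min_width=13, slack=3)
Line 7: ['microwave', 'my'] (min_width=12, slack=4)
Total lines: 7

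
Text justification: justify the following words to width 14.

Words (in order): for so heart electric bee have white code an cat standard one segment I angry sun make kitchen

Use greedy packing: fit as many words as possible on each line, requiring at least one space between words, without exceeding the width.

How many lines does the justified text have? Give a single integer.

Line 1: ['for', 'so', 'heart'] (min_width=12, slack=2)
Line 2: ['electric', 'bee'] (min_width=12, slack=2)
Line 3: ['have', 'white'] (min_width=10, slack=4)
Line 4: ['code', 'an', 'cat'] (min_width=11, slack=3)
Line 5: ['standard', 'one'] (min_width=12, slack=2)
Line 6: ['segment', 'I'] (min_width=9, slack=5)
Line 7: ['angry', 'sun', 'make'] (min_width=14, slack=0)
Line 8: ['kitchen'] (min_width=7, slack=7)
Total lines: 8

Answer: 8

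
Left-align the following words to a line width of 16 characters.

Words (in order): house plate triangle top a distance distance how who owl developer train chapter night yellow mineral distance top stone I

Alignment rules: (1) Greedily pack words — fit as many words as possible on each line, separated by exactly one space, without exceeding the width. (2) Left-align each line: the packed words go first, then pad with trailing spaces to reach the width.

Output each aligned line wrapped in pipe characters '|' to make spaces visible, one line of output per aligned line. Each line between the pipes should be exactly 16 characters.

Answer: |house plate     |
|triangle top a  |
|distance        |
|distance how who|
|owl developer   |
|train chapter   |
|night yellow    |
|mineral distance|
|top stone I     |

Derivation:
Line 1: ['house', 'plate'] (min_width=11, slack=5)
Line 2: ['triangle', 'top', 'a'] (min_width=14, slack=2)
Line 3: ['distance'] (min_width=8, slack=8)
Line 4: ['distance', 'how', 'who'] (min_width=16, slack=0)
Line 5: ['owl', 'developer'] (min_width=13, slack=3)
Line 6: ['train', 'chapter'] (min_width=13, slack=3)
Line 7: ['night', 'yellow'] (min_width=12, slack=4)
Line 8: ['mineral', 'distance'] (min_width=16, slack=0)
Line 9: ['top', 'stone', 'I'] (min_width=11, slack=5)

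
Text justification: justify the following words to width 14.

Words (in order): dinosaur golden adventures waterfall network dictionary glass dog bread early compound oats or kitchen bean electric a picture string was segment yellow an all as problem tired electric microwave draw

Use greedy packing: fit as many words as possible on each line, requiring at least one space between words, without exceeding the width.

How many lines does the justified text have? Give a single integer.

Line 1: ['dinosaur'] (min_width=8, slack=6)
Line 2: ['golden'] (min_width=6, slack=8)
Line 3: ['adventures'] (min_width=10, slack=4)
Line 4: ['waterfall'] (min_width=9, slack=5)
Line 5: ['network'] (min_width=7, slack=7)
Line 6: ['dictionary'] (min_width=10, slack=4)
Line 7: ['glass', 'dog'] (min_width=9, slack=5)
Line 8: ['bread', 'early'] (min_width=11, slack=3)
Line 9: ['compound', 'oats'] (min_width=13, slack=1)
Line 10: ['or', 'kitchen'] (min_width=10, slack=4)
Line 11: ['bean', 'electric'] (min_width=13, slack=1)
Line 12: ['a', 'picture'] (min_width=9, slack=5)
Line 13: ['string', 'was'] (min_width=10, slack=4)
Line 14: ['segment', 'yellow'] (min_width=14, slack=0)
Line 15: ['an', 'all', 'as'] (min_width=9, slack=5)
Line 16: ['problem', 'tired'] (min_width=13, slack=1)
Line 17: ['electric'] (min_width=8, slack=6)
Line 18: ['microwave', 'draw'] (min_width=14, slack=0)
Total lines: 18

Answer: 18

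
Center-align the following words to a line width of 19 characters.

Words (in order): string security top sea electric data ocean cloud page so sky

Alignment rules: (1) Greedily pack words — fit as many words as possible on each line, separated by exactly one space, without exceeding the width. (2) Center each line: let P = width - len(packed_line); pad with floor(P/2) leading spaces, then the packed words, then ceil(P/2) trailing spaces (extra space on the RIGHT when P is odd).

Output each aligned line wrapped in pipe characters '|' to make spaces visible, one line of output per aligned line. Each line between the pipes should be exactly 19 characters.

Answer: |string security top|
| sea electric data |
|ocean cloud page so|
|        sky        |

Derivation:
Line 1: ['string', 'security', 'top'] (min_width=19, slack=0)
Line 2: ['sea', 'electric', 'data'] (min_width=17, slack=2)
Line 3: ['ocean', 'cloud', 'page', 'so'] (min_width=19, slack=0)
Line 4: ['sky'] (min_width=3, slack=16)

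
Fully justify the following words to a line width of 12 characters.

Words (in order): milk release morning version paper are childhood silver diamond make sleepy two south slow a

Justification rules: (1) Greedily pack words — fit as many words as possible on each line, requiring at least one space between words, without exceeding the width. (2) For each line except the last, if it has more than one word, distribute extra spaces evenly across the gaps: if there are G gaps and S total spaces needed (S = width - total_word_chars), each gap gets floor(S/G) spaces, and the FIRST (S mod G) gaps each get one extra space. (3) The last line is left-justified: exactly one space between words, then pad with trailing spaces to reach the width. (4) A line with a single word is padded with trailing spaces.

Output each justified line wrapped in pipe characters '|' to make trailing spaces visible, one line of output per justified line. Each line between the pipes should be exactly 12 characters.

Answer: |milk release|
|morning     |
|version     |
|paper    are|
|childhood   |
|silver      |
|diamond make|
|sleepy   two|
|south slow a|

Derivation:
Line 1: ['milk', 'release'] (min_width=12, slack=0)
Line 2: ['morning'] (min_width=7, slack=5)
Line 3: ['version'] (min_width=7, slack=5)
Line 4: ['paper', 'are'] (min_width=9, slack=3)
Line 5: ['childhood'] (min_width=9, slack=3)
Line 6: ['silver'] (min_width=6, slack=6)
Line 7: ['diamond', 'make'] (min_width=12, slack=0)
Line 8: ['sleepy', 'two'] (min_width=10, slack=2)
Line 9: ['south', 'slow', 'a'] (min_width=12, slack=0)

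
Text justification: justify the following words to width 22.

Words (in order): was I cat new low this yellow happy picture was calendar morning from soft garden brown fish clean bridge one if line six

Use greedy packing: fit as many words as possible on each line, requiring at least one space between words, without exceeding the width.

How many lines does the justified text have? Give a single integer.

Answer: 6

Derivation:
Line 1: ['was', 'I', 'cat', 'new', 'low', 'this'] (min_width=22, slack=0)
Line 2: ['yellow', 'happy', 'picture'] (min_width=20, slack=2)
Line 3: ['was', 'calendar', 'morning'] (min_width=20, slack=2)
Line 4: ['from', 'soft', 'garden', 'brown'] (min_width=22, slack=0)
Line 5: ['fish', 'clean', 'bridge', 'one'] (min_width=21, slack=1)
Line 6: ['if', 'line', 'six'] (min_width=11, slack=11)
Total lines: 6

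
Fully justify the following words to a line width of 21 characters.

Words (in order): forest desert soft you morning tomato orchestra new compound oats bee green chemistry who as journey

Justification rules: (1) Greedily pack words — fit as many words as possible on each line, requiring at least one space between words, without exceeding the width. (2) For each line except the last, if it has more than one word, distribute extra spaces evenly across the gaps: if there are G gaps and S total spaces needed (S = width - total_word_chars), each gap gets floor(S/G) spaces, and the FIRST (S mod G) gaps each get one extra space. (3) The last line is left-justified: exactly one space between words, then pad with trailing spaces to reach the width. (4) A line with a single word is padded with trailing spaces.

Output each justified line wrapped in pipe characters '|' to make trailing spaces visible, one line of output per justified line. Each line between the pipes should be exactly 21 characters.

Line 1: ['forest', 'desert', 'soft'] (min_width=18, slack=3)
Line 2: ['you', 'morning', 'tomato'] (min_width=18, slack=3)
Line 3: ['orchestra', 'new'] (min_width=13, slack=8)
Line 4: ['compound', 'oats', 'bee'] (min_width=17, slack=4)
Line 5: ['green', 'chemistry', 'who'] (min_width=19, slack=2)
Line 6: ['as', 'journey'] (min_width=10, slack=11)

Answer: |forest   desert  soft|
|you   morning  tomato|
|orchestra         new|
|compound   oats   bee|
|green  chemistry  who|
|as journey           |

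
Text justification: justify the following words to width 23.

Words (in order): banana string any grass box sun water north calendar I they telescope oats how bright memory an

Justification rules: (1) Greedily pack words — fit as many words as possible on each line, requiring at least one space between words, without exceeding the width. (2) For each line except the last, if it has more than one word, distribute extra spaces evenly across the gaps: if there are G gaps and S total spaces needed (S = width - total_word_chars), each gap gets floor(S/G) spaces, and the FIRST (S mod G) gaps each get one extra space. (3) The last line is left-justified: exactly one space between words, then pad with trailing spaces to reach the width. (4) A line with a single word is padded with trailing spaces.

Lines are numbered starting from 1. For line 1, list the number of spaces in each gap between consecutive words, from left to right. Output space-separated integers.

Line 1: ['banana', 'string', 'any', 'grass'] (min_width=23, slack=0)
Line 2: ['box', 'sun', 'water', 'north'] (min_width=19, slack=4)
Line 3: ['calendar', 'I', 'they'] (min_width=15, slack=8)
Line 4: ['telescope', 'oats', 'how'] (min_width=18, slack=5)
Line 5: ['bright', 'memory', 'an'] (min_width=16, slack=7)

Answer: 1 1 1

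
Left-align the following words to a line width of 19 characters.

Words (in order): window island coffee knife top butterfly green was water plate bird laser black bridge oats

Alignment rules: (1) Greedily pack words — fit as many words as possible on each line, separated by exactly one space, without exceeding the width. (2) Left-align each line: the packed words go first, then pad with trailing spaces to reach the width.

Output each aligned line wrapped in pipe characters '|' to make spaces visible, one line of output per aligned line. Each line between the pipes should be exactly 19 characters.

Line 1: ['window', 'island'] (min_width=13, slack=6)
Line 2: ['coffee', 'knife', 'top'] (min_width=16, slack=3)
Line 3: ['butterfly', 'green', 'was'] (min_width=19, slack=0)
Line 4: ['water', 'plate', 'bird'] (min_width=16, slack=3)
Line 5: ['laser', 'black', 'bridge'] (min_width=18, slack=1)
Line 6: ['oats'] (min_width=4, slack=15)

Answer: |window island      |
|coffee knife top   |
|butterfly green was|
|water plate bird   |
|laser black bridge |
|oats               |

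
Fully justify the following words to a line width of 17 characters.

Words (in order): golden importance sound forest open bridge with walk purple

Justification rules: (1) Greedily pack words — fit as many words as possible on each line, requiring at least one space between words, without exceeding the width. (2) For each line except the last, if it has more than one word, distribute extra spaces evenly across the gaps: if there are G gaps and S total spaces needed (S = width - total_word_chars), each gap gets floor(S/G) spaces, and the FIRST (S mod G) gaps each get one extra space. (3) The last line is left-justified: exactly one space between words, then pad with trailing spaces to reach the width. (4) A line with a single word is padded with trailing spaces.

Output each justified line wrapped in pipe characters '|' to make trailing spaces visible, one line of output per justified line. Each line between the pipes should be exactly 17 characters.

Line 1: ['golden', 'importance'] (min_width=17, slack=0)
Line 2: ['sound', 'forest', 'open'] (min_width=17, slack=0)
Line 3: ['bridge', 'with', 'walk'] (min_width=16, slack=1)
Line 4: ['purple'] (min_width=6, slack=11)

Answer: |golden importance|
|sound forest open|
|bridge  with walk|
|purple           |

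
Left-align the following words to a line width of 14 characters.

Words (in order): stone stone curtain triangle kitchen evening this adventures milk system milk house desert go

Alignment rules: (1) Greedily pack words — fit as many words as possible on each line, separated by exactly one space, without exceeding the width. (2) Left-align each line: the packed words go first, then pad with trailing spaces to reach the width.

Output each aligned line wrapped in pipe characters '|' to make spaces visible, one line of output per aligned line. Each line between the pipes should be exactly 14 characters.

Answer: |stone stone   |
|curtain       |
|triangle      |
|kitchen       |
|evening this  |
|adventures    |
|milk system   |
|milk house    |
|desert go     |

Derivation:
Line 1: ['stone', 'stone'] (min_width=11, slack=3)
Line 2: ['curtain'] (min_width=7, slack=7)
Line 3: ['triangle'] (min_width=8, slack=6)
Line 4: ['kitchen'] (min_width=7, slack=7)
Line 5: ['evening', 'this'] (min_width=12, slack=2)
Line 6: ['adventures'] (min_width=10, slack=4)
Line 7: ['milk', 'system'] (min_width=11, slack=3)
Line 8: ['milk', 'house'] (min_width=10, slack=4)
Line 9: ['desert', 'go'] (min_width=9, slack=5)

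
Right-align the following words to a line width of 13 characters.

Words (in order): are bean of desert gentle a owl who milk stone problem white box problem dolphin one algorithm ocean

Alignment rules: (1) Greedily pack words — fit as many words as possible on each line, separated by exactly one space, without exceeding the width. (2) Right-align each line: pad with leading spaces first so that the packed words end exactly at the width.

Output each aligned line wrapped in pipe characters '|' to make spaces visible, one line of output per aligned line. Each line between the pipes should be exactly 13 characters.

Line 1: ['are', 'bean', 'of'] (min_width=11, slack=2)
Line 2: ['desert', 'gentle'] (min_width=13, slack=0)
Line 3: ['a', 'owl', 'who'] (min_width=9, slack=4)
Line 4: ['milk', 'stone'] (min_width=10, slack=3)
Line 5: ['problem', 'white'] (min_width=13, slack=0)
Line 6: ['box', 'problem'] (min_width=11, slack=2)
Line 7: ['dolphin', 'one'] (min_width=11, slack=2)
Line 8: ['algorithm'] (min_width=9, slack=4)
Line 9: ['ocean'] (min_width=5, slack=8)

Answer: |  are bean of|
|desert gentle|
|    a owl who|
|   milk stone|
|problem white|
|  box problem|
|  dolphin one|
|    algorithm|
|        ocean|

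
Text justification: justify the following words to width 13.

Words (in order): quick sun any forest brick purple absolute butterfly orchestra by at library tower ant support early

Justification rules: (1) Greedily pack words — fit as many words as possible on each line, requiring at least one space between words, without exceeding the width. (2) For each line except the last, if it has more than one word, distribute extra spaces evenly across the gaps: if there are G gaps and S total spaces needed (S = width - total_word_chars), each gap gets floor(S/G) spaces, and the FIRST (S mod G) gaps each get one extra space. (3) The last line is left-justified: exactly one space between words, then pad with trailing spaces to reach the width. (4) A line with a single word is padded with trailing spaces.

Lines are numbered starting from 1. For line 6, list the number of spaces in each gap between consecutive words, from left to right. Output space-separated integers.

Line 1: ['quick', 'sun', 'any'] (min_width=13, slack=0)
Line 2: ['forest', 'brick'] (min_width=12, slack=1)
Line 3: ['purple'] (min_width=6, slack=7)
Line 4: ['absolute'] (min_width=8, slack=5)
Line 5: ['butterfly'] (min_width=9, slack=4)
Line 6: ['orchestra', 'by'] (min_width=12, slack=1)
Line 7: ['at', 'library'] (min_width=10, slack=3)
Line 8: ['tower', 'ant'] (min_width=9, slack=4)
Line 9: ['support', 'early'] (min_width=13, slack=0)

Answer: 2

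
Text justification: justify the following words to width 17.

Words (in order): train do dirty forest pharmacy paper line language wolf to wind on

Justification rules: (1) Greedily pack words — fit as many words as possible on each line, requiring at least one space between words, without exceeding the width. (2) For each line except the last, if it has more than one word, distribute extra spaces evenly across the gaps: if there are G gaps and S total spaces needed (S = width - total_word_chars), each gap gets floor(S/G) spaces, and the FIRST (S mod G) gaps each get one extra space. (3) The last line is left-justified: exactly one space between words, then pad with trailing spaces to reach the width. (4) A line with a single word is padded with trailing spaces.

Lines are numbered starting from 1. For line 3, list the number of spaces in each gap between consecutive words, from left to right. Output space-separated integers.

Line 1: ['train', 'do', 'dirty'] (min_width=14, slack=3)
Line 2: ['forest', 'pharmacy'] (min_width=15, slack=2)
Line 3: ['paper', 'line'] (min_width=10, slack=7)
Line 4: ['language', 'wolf', 'to'] (min_width=16, slack=1)
Line 5: ['wind', 'on'] (min_width=7, slack=10)

Answer: 8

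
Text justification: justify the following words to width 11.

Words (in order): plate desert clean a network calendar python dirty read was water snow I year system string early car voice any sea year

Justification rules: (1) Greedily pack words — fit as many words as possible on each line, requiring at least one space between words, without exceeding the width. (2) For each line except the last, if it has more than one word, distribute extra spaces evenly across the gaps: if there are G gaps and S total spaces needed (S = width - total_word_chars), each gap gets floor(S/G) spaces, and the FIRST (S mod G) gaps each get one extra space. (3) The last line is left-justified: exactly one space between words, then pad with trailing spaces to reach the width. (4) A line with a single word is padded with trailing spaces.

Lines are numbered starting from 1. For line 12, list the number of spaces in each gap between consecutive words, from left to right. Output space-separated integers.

Line 1: ['plate'] (min_width=5, slack=6)
Line 2: ['desert'] (min_width=6, slack=5)
Line 3: ['clean', 'a'] (min_width=7, slack=4)
Line 4: ['network'] (min_width=7, slack=4)
Line 5: ['calendar'] (min_width=8, slack=3)
Line 6: ['python'] (min_width=6, slack=5)
Line 7: ['dirty', 'read'] (min_width=10, slack=1)
Line 8: ['was', 'water'] (min_width=9, slack=2)
Line 9: ['snow', 'I', 'year'] (min_width=11, slack=0)
Line 10: ['system'] (min_width=6, slack=5)
Line 11: ['string'] (min_width=6, slack=5)
Line 12: ['early', 'car'] (min_width=9, slack=2)
Line 13: ['voice', 'any'] (min_width=9, slack=2)
Line 14: ['sea', 'year'] (min_width=8, slack=3)

Answer: 3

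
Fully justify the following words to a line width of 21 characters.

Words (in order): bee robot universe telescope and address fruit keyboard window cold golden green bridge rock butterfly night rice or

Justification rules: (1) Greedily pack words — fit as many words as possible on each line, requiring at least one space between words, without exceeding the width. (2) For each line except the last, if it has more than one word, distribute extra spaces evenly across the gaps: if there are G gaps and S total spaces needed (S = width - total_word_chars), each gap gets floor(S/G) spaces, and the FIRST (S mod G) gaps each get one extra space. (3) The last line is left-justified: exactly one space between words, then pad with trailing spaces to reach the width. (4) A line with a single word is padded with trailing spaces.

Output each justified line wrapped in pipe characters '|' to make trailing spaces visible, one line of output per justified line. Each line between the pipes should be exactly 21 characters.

Answer: |bee   robot  universe|
|telescope and address|
|fruit keyboard window|
|cold   golden   green|
|bridge rock butterfly|
|night rice or        |

Derivation:
Line 1: ['bee', 'robot', 'universe'] (min_width=18, slack=3)
Line 2: ['telescope', 'and', 'address'] (min_width=21, slack=0)
Line 3: ['fruit', 'keyboard', 'window'] (min_width=21, slack=0)
Line 4: ['cold', 'golden', 'green'] (min_width=17, slack=4)
Line 5: ['bridge', 'rock', 'butterfly'] (min_width=21, slack=0)
Line 6: ['night', 'rice', 'or'] (min_width=13, slack=8)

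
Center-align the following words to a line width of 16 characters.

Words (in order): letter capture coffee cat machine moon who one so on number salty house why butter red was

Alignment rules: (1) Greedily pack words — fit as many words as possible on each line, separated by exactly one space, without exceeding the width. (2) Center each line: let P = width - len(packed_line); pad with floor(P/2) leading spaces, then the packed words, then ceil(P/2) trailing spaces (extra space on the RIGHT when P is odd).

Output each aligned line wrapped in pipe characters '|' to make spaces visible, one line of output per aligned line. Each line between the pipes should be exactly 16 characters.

Answer: | letter capture |
|   coffee cat   |
|machine moon who|
|one so on number|
|salty house why |
| butter red was |

Derivation:
Line 1: ['letter', 'capture'] (min_width=14, slack=2)
Line 2: ['coffee', 'cat'] (min_width=10, slack=6)
Line 3: ['machine', 'moon', 'who'] (min_width=16, slack=0)
Line 4: ['one', 'so', 'on', 'number'] (min_width=16, slack=0)
Line 5: ['salty', 'house', 'why'] (min_width=15, slack=1)
Line 6: ['butter', 'red', 'was'] (min_width=14, slack=2)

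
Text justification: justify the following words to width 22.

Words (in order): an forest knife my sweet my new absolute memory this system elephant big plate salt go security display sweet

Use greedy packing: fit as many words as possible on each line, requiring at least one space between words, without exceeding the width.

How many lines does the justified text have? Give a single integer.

Line 1: ['an', 'forest', 'knife', 'my'] (min_width=18, slack=4)
Line 2: ['sweet', 'my', 'new', 'absolute'] (min_width=21, slack=1)
Line 3: ['memory', 'this', 'system'] (min_width=18, slack=4)
Line 4: ['elephant', 'big', 'plate'] (min_width=18, slack=4)
Line 5: ['salt', 'go', 'security'] (min_width=16, slack=6)
Line 6: ['display', 'sweet'] (min_width=13, slack=9)
Total lines: 6

Answer: 6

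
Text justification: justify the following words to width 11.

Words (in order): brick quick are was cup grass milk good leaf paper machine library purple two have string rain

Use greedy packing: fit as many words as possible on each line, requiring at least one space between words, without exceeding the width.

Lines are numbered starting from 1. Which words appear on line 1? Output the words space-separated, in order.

Line 1: ['brick', 'quick'] (min_width=11, slack=0)
Line 2: ['are', 'was', 'cup'] (min_width=11, slack=0)
Line 3: ['grass', 'milk'] (min_width=10, slack=1)
Line 4: ['good', 'leaf'] (min_width=9, slack=2)
Line 5: ['paper'] (min_width=5, slack=6)
Line 6: ['machine'] (min_width=7, slack=4)
Line 7: ['library'] (min_width=7, slack=4)
Line 8: ['purple', 'two'] (min_width=10, slack=1)
Line 9: ['have', 'string'] (min_width=11, slack=0)
Line 10: ['rain'] (min_width=4, slack=7)

Answer: brick quick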